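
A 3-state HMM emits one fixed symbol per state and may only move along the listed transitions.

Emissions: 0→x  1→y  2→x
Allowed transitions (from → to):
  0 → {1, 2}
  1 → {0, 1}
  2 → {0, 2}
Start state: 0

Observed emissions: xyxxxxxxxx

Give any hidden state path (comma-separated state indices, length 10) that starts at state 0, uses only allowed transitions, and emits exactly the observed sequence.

0,1,0,2,2,2,0,2,0,2

  [0] x  {0,2}  => 0  start
  [1] y  {1}  => 1  0->1 ok
  [2] x  {0,2}  => 0  1->0 ok
  [3] x  {0,2}  => 2  0->2 ok
  [4] x  {0,2}  => 2  2->2 ok
  [5] x  {0,2}  => 2  2->2 ok
  [6] x  {0,2}  => 0  2->0 ok
  [7] x  {0,2}  => 2  0->2 ok
  [8] x  {0,2}  => 0  2->0 ok
  [9] x  {0,2}  => 2  0->2 ok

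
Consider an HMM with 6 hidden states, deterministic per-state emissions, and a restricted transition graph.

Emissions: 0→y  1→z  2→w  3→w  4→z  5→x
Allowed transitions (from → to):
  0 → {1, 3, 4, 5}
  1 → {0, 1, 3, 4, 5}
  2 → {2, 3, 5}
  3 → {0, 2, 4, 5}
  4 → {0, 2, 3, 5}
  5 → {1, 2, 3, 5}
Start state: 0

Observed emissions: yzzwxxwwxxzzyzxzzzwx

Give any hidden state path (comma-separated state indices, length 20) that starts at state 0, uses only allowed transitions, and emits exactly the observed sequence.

  t0 'y' -> {0}, take 0 (start)
  t1 'z' -> {1,4}, take 1 (0->1 ok)
  t2 'z' -> {1,4}, take 4 (1->4 ok)
  t3 'w' -> {2,3}, take 2 (4->2 ok)
  t4 'x' -> {5}, take 5 (2->5 ok)
  t5 'x' -> {5}, take 5 (5->5 ok)
  t6 'w' -> {2,3}, take 2 (5->2 ok)
  t7 'w' -> {2,3}, take 2 (2->2 ok)
  t8 'x' -> {5}, take 5 (2->5 ok)
  t9 'x' -> {5}, take 5 (5->5 ok)
  t10 'z' -> {1,4}, take 1 (5->1 ok)
  t11 'z' -> {1,4}, take 4 (1->4 ok)
  t12 'y' -> {0}, take 0 (4->0 ok)
  t13 'z' -> {1,4}, take 1 (0->1 ok)
  t14 'x' -> {5}, take 5 (1->5 ok)
  t15 'z' -> {1,4}, take 1 (5->1 ok)
  t16 'z' -> {1,4}, take 1 (1->1 ok)
  t17 'z' -> {1,4}, take 1 (1->1 ok)
  t18 'w' -> {2,3}, take 3 (1->3 ok)
  t19 'x' -> {5}, take 5 (3->5 ok)

0,1,4,2,5,5,2,2,5,5,1,4,0,1,5,1,1,1,3,5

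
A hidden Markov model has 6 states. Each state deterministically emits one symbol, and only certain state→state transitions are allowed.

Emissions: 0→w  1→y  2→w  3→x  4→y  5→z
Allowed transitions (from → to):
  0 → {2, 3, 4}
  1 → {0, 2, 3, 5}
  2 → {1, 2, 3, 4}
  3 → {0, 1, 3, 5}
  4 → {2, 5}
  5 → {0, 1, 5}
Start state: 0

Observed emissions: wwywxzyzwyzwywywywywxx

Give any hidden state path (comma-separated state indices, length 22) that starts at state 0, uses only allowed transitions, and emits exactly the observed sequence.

0,2,1,2,3,5,1,5,0,4,5,0,4,2,4,2,1,2,1,2,3,3

  pos 0: w in {0,2}, choose 0; start
  pos 1: w in {0,2}, choose 2; 0->2 ok
  pos 2: y in {1,4}, choose 1; 2->1 ok
  pos 3: w in {0,2}, choose 2; 1->2 ok
  pos 4: x in {3}, choose 3; 2->3 ok
  pos 5: z in {5}, choose 5; 3->5 ok
  pos 6: y in {1,4}, choose 1; 5->1 ok
  pos 7: z in {5}, choose 5; 1->5 ok
  pos 8: w in {0,2}, choose 0; 5->0 ok
  pos 9: y in {1,4}, choose 4; 0->4 ok
  pos 10: z in {5}, choose 5; 4->5 ok
  pos 11: w in {0,2}, choose 0; 5->0 ok
  pos 12: y in {1,4}, choose 4; 0->4 ok
  pos 13: w in {0,2}, choose 2; 4->2 ok
  pos 14: y in {1,4}, choose 4; 2->4 ok
  pos 15: w in {0,2}, choose 2; 4->2 ok
  pos 16: y in {1,4}, choose 1; 2->1 ok
  pos 17: w in {0,2}, choose 2; 1->2 ok
  pos 18: y in {1,4}, choose 1; 2->1 ok
  pos 19: w in {0,2}, choose 2; 1->2 ok
  pos 20: x in {3}, choose 3; 2->3 ok
  pos 21: x in {3}, choose 3; 3->3 ok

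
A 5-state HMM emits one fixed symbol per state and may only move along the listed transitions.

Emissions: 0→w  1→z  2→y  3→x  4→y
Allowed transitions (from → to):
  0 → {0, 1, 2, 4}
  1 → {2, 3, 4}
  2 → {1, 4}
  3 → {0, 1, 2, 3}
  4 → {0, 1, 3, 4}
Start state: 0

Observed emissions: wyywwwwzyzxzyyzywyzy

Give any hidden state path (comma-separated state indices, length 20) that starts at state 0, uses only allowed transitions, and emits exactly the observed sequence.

  [0] w  {0}  => 0  start
  [1] y  {2,4}  => 2  0->2 ok
  [2] y  {2,4}  => 4  2->4 ok
  [3] w  {0}  => 0  4->0 ok
  [4] w  {0}  => 0  0->0 ok
  [5] w  {0}  => 0  0->0 ok
  [6] w  {0}  => 0  0->0 ok
  [7] z  {1}  => 1  0->1 ok
  [8] y  {2,4}  => 2  1->2 ok
  [9] z  {1}  => 1  2->1 ok
  [10] x  {3}  => 3  1->3 ok
  [11] z  {1}  => 1  3->1 ok
  [12] y  {2,4}  => 2  1->2 ok
  [13] y  {2,4}  => 4  2->4 ok
  [14] z  {1}  => 1  4->1 ok
  [15] y  {2,4}  => 4  1->4 ok
  [16] w  {0}  => 0  4->0 ok
  [17] y  {2,4}  => 4  0->4 ok
  [18] z  {1}  => 1  4->1 ok
  [19] y  {2,4}  => 2  1->2 ok

0,2,4,0,0,0,0,1,2,1,3,1,2,4,1,4,0,4,1,2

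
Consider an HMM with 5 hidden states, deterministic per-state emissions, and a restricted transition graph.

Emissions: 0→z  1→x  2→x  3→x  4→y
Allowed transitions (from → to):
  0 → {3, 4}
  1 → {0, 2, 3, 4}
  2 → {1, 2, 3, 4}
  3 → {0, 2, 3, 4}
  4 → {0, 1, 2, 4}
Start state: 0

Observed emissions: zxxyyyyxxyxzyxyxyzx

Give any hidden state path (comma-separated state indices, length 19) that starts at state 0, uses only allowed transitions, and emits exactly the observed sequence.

  0: obs=z cand={0} pick 0 [start]
  1: obs=x cand={1,2,3} pick 3 [0->3 ok]
  2: obs=x cand={1,2,3} pick 2 [3->2 ok]
  3: obs=y cand={4} pick 4 [2->4 ok]
  4: obs=y cand={4} pick 4 [4->4 ok]
  5: obs=y cand={4} pick 4 [4->4 ok]
  6: obs=y cand={4} pick 4 [4->4 ok]
  7: obs=x cand={1,2,3} pick 2 [4->2 ok]
  8: obs=x cand={1,2,3} pick 2 [2->2 ok]
  9: obs=y cand={4} pick 4 [2->4 ok]
  10: obs=x cand={1,2,3} pick 1 [4->1 ok]
  11: obs=z cand={0} pick 0 [1->0 ok]
  12: obs=y cand={4} pick 4 [0->4 ok]
  13: obs=x cand={1,2,3} pick 1 [4->1 ok]
  14: obs=y cand={4} pick 4 [1->4 ok]
  15: obs=x cand={1,2,3} pick 1 [4->1 ok]
  16: obs=y cand={4} pick 4 [1->4 ok]
  17: obs=z cand={0} pick 0 [4->0 ok]
  18: obs=x cand={1,2,3} pick 3 [0->3 ok]

0,3,2,4,4,4,4,2,2,4,1,0,4,1,4,1,4,0,3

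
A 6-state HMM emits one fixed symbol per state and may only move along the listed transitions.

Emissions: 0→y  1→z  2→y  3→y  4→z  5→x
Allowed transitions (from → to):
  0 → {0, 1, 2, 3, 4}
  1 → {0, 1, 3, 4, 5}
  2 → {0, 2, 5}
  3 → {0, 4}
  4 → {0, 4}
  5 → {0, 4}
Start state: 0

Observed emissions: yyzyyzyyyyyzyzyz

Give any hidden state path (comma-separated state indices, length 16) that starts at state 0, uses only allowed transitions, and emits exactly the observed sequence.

  t0 'y' -> {0,2,3}, take 0 (start)
  t1 'y' -> {0,2,3}, take 3 (0->3 ok)
  t2 'z' -> {1,4}, take 4 (3->4 ok)
  t3 'y' -> {0,2,3}, take 0 (4->0 ok)
  t4 'y' -> {0,2,3}, take 0 (0->0 ok)
  t5 'z' -> {1,4}, take 4 (0->4 ok)
  t6 'y' -> {0,2,3}, take 0 (4->0 ok)
  t7 'y' -> {0,2,3}, take 2 (0->2 ok)
  t8 'y' -> {0,2,3}, take 2 (2->2 ok)
  t9 'y' -> {0,2,3}, take 0 (2->0 ok)
  t10 'y' -> {0,2,3}, take 0 (0->0 ok)
  t11 'z' -> {1,4}, take 4 (0->4 ok)
  t12 'y' -> {0,2,3}, take 0 (4->0 ok)
  t13 'z' -> {1,4}, take 4 (0->4 ok)
  t14 'y' -> {0,2,3}, take 0 (4->0 ok)
  t15 'z' -> {1,4}, take 4 (0->4 ok)

0,3,4,0,0,4,0,2,2,0,0,4,0,4,0,4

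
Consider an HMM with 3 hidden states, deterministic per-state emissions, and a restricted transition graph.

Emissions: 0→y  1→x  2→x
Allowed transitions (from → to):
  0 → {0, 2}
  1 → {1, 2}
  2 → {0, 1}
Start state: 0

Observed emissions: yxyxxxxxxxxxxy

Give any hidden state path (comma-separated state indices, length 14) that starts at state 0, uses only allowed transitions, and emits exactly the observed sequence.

  t0 'y' -> {0}, take 0 (start)
  t1 'x' -> {1,2}, take 2 (0->2 ok)
  t2 'y' -> {0}, take 0 (2->0 ok)
  t3 'x' -> {1,2}, take 2 (0->2 ok)
  t4 'x' -> {1,2}, take 1 (2->1 ok)
  t5 'x' -> {1,2}, take 1 (1->1 ok)
  t6 'x' -> {1,2}, take 1 (1->1 ok)
  t7 'x' -> {1,2}, take 2 (1->2 ok)
  t8 'x' -> {1,2}, take 1 (2->1 ok)
  t9 'x' -> {1,2}, take 1 (1->1 ok)
  t10 'x' -> {1,2}, take 2 (1->2 ok)
  t11 'x' -> {1,2}, take 1 (2->1 ok)
  t12 'x' -> {1,2}, take 2 (1->2 ok)
  t13 'y' -> {0}, take 0 (2->0 ok)

0,2,0,2,1,1,1,2,1,1,2,1,2,0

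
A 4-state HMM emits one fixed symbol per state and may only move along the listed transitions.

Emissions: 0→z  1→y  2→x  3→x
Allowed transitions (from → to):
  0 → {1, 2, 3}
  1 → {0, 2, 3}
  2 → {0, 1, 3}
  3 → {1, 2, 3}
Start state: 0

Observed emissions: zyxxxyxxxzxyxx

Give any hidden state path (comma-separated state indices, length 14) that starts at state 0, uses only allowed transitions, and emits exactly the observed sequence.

0,1,2,3,3,1,3,3,2,0,2,1,3,2

  [0] z  {0}  => 0  start
  [1] y  {1}  => 1  0->1 ok
  [2] x  {2,3}  => 2  1->2 ok
  [3] x  {2,3}  => 3  2->3 ok
  [4] x  {2,3}  => 3  3->3 ok
  [5] y  {1}  => 1  3->1 ok
  [6] x  {2,3}  => 3  1->3 ok
  [7] x  {2,3}  => 3  3->3 ok
  [8] x  {2,3}  => 2  3->2 ok
  [9] z  {0}  => 0  2->0 ok
  [10] x  {2,3}  => 2  0->2 ok
  [11] y  {1}  => 1  2->1 ok
  [12] x  {2,3}  => 3  1->3 ok
  [13] x  {2,3}  => 2  3->2 ok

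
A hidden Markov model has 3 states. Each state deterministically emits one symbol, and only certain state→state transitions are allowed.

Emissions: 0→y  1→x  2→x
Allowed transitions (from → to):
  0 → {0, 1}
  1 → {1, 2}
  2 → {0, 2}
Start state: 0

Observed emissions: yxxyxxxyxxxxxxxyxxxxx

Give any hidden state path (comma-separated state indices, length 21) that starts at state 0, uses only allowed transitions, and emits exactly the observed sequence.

0,1,2,0,1,2,2,0,1,1,2,2,2,2,2,0,1,1,1,2,2

  pos 0: y in {0}, choose 0; start
  pos 1: x in {1,2}, choose 1; 0->1 ok
  pos 2: x in {1,2}, choose 2; 1->2 ok
  pos 3: y in {0}, choose 0; 2->0 ok
  pos 4: x in {1,2}, choose 1; 0->1 ok
  pos 5: x in {1,2}, choose 2; 1->2 ok
  pos 6: x in {1,2}, choose 2; 2->2 ok
  pos 7: y in {0}, choose 0; 2->0 ok
  pos 8: x in {1,2}, choose 1; 0->1 ok
  pos 9: x in {1,2}, choose 1; 1->1 ok
  pos 10: x in {1,2}, choose 2; 1->2 ok
  pos 11: x in {1,2}, choose 2; 2->2 ok
  pos 12: x in {1,2}, choose 2; 2->2 ok
  pos 13: x in {1,2}, choose 2; 2->2 ok
  pos 14: x in {1,2}, choose 2; 2->2 ok
  pos 15: y in {0}, choose 0; 2->0 ok
  pos 16: x in {1,2}, choose 1; 0->1 ok
  pos 17: x in {1,2}, choose 1; 1->1 ok
  pos 18: x in {1,2}, choose 1; 1->1 ok
  pos 19: x in {1,2}, choose 2; 1->2 ok
  pos 20: x in {1,2}, choose 2; 2->2 ok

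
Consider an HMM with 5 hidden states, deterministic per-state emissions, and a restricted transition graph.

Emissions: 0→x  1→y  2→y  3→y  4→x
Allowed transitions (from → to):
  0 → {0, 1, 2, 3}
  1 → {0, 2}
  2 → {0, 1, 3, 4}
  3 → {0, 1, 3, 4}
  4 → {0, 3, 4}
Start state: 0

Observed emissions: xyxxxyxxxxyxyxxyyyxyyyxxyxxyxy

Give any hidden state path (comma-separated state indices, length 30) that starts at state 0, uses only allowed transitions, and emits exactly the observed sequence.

  t0 'x' -> {0,4}, take 0 (start)
  t1 'y' -> {1,2,3}, take 2 (0->2 ok)
  t2 'x' -> {0,4}, take 4 (2->4 ok)
  t3 'x' -> {0,4}, take 4 (4->4 ok)
  t4 'x' -> {0,4}, take 0 (4->0 ok)
  t5 'y' -> {1,2,3}, take 3 (0->3 ok)
  t6 'x' -> {0,4}, take 4 (3->4 ok)
  t7 'x' -> {0,4}, take 4 (4->4 ok)
  t8 'x' -> {0,4}, take 0 (4->0 ok)
  t9 'x' -> {0,4}, take 0 (0->0 ok)
  t10 'y' -> {1,2,3}, take 3 (0->3 ok)
  t11 'x' -> {0,4}, take 0 (3->0 ok)
  t12 'y' -> {1,2,3}, take 2 (0->2 ok)
  t13 'x' -> {0,4}, take 4 (2->4 ok)
  t14 'x' -> {0,4}, take 0 (4->0 ok)
  t15 'y' -> {1,2,3}, take 2 (0->2 ok)
  t16 'y' -> {1,2,3}, take 3 (2->3 ok)
  t17 'y' -> {1,2,3}, take 1 (3->1 ok)
  t18 'x' -> {0,4}, take 0 (1->0 ok)
  t19 'y' -> {1,2,3}, take 3 (0->3 ok)
  t20 'y' -> {1,2,3}, take 1 (3->1 ok)
  t21 'y' -> {1,2,3}, take 2 (1->2 ok)
  t22 'x' -> {0,4}, take 0 (2->0 ok)
  t23 'x' -> {0,4}, take 0 (0->0 ok)
  t24 'y' -> {1,2,3}, take 3 (0->3 ok)
  t25 'x' -> {0,4}, take 0 (3->0 ok)
  t26 'x' -> {0,4}, take 0 (0->0 ok)
  t27 'y' -> {1,2,3}, take 3 (0->3 ok)
  t28 'x' -> {0,4}, take 0 (3->0 ok)
  t29 'y' -> {1,2,3}, take 1 (0->1 ok)

0,2,4,4,0,3,4,4,0,0,3,0,2,4,0,2,3,1,0,3,1,2,0,0,3,0,0,3,0,1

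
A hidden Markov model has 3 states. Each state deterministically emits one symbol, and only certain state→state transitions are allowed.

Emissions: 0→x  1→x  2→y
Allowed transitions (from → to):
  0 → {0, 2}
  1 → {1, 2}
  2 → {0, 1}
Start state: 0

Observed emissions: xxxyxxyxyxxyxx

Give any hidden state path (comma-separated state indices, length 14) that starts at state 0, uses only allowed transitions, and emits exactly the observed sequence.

0,0,0,2,0,0,2,1,2,0,0,2,1,1

  [0] x  {0,1}  => 0  start
  [1] x  {0,1}  => 0  0->0 ok
  [2] x  {0,1}  => 0  0->0 ok
  [3] y  {2}  => 2  0->2 ok
  [4] x  {0,1}  => 0  2->0 ok
  [5] x  {0,1}  => 0  0->0 ok
  [6] y  {2}  => 2  0->2 ok
  [7] x  {0,1}  => 1  2->1 ok
  [8] y  {2}  => 2  1->2 ok
  [9] x  {0,1}  => 0  2->0 ok
  [10] x  {0,1}  => 0  0->0 ok
  [11] y  {2}  => 2  0->2 ok
  [12] x  {0,1}  => 1  2->1 ok
  [13] x  {0,1}  => 1  1->1 ok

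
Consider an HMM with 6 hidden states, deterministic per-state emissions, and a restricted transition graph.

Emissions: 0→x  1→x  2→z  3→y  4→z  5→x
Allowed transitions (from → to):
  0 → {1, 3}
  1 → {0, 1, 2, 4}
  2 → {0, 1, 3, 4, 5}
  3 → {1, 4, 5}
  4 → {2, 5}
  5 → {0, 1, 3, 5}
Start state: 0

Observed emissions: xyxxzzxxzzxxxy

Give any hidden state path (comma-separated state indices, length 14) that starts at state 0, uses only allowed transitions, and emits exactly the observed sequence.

0,3,1,1,4,2,1,1,4,2,5,5,0,3

  [0] x  {0,1,5}  => 0  start
  [1] y  {3}  => 3  0->3 ok
  [2] x  {0,1,5}  => 1  3->1 ok
  [3] x  {0,1,5}  => 1  1->1 ok
  [4] z  {2,4}  => 4  1->4 ok
  [5] z  {2,4}  => 2  4->2 ok
  [6] x  {0,1,5}  => 1  2->1 ok
  [7] x  {0,1,5}  => 1  1->1 ok
  [8] z  {2,4}  => 4  1->4 ok
  [9] z  {2,4}  => 2  4->2 ok
  [10] x  {0,1,5}  => 5  2->5 ok
  [11] x  {0,1,5}  => 5  5->5 ok
  [12] x  {0,1,5}  => 0  5->0 ok
  [13] y  {3}  => 3  0->3 ok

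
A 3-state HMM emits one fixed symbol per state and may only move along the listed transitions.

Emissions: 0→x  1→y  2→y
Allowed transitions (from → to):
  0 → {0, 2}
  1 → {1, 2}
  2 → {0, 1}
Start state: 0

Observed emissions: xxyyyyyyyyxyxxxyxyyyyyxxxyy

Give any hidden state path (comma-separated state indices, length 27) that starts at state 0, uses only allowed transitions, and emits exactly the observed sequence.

0,0,2,1,1,1,1,1,1,2,0,2,0,0,0,2,0,2,1,1,1,2,0,0,0,2,1

  0: obs=x cand={0} pick 0 [start]
  1: obs=x cand={0} pick 0 [0->0 ok]
  2: obs=y cand={1,2} pick 2 [0->2 ok]
  3: obs=y cand={1,2} pick 1 [2->1 ok]
  4: obs=y cand={1,2} pick 1 [1->1 ok]
  5: obs=y cand={1,2} pick 1 [1->1 ok]
  6: obs=y cand={1,2} pick 1 [1->1 ok]
  7: obs=y cand={1,2} pick 1 [1->1 ok]
  8: obs=y cand={1,2} pick 1 [1->1 ok]
  9: obs=y cand={1,2} pick 2 [1->2 ok]
  10: obs=x cand={0} pick 0 [2->0 ok]
  11: obs=y cand={1,2} pick 2 [0->2 ok]
  12: obs=x cand={0} pick 0 [2->0 ok]
  13: obs=x cand={0} pick 0 [0->0 ok]
  14: obs=x cand={0} pick 0 [0->0 ok]
  15: obs=y cand={1,2} pick 2 [0->2 ok]
  16: obs=x cand={0} pick 0 [2->0 ok]
  17: obs=y cand={1,2} pick 2 [0->2 ok]
  18: obs=y cand={1,2} pick 1 [2->1 ok]
  19: obs=y cand={1,2} pick 1 [1->1 ok]
  20: obs=y cand={1,2} pick 1 [1->1 ok]
  21: obs=y cand={1,2} pick 2 [1->2 ok]
  22: obs=x cand={0} pick 0 [2->0 ok]
  23: obs=x cand={0} pick 0 [0->0 ok]
  24: obs=x cand={0} pick 0 [0->0 ok]
  25: obs=y cand={1,2} pick 2 [0->2 ok]
  26: obs=y cand={1,2} pick 1 [2->1 ok]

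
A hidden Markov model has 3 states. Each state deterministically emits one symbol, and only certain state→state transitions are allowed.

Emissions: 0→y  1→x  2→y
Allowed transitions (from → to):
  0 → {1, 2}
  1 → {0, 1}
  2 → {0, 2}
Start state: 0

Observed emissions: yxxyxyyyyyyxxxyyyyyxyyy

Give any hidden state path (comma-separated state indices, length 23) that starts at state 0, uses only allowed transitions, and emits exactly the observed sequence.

0,1,1,0,1,0,2,2,0,2,0,1,1,1,0,2,2,2,0,1,0,2,0

  [0] y  {0,2}  => 0  start
  [1] x  {1}  => 1  0->1 ok
  [2] x  {1}  => 1  1->1 ok
  [3] y  {0,2}  => 0  1->0 ok
  [4] x  {1}  => 1  0->1 ok
  [5] y  {0,2}  => 0  1->0 ok
  [6] y  {0,2}  => 2  0->2 ok
  [7] y  {0,2}  => 2  2->2 ok
  [8] y  {0,2}  => 0  2->0 ok
  [9] y  {0,2}  => 2  0->2 ok
  [10] y  {0,2}  => 0  2->0 ok
  [11] x  {1}  => 1  0->1 ok
  [12] x  {1}  => 1  1->1 ok
  [13] x  {1}  => 1  1->1 ok
  [14] y  {0,2}  => 0  1->0 ok
  [15] y  {0,2}  => 2  0->2 ok
  [16] y  {0,2}  => 2  2->2 ok
  [17] y  {0,2}  => 2  2->2 ok
  [18] y  {0,2}  => 0  2->0 ok
  [19] x  {1}  => 1  0->1 ok
  [20] y  {0,2}  => 0  1->0 ok
  [21] y  {0,2}  => 2  0->2 ok
  [22] y  {0,2}  => 0  2->0 ok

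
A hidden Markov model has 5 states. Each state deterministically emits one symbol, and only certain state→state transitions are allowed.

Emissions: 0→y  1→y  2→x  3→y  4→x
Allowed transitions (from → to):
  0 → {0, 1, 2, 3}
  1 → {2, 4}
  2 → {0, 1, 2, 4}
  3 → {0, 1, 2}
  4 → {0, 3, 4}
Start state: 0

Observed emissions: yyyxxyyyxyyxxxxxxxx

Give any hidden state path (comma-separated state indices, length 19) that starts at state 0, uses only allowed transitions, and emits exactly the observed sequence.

  0: obs=y cand={0,1,3} pick 0 [start]
  1: obs=y cand={0,1,3} pick 0 [0->0 ok]
  2: obs=y cand={0,1,3} pick 1 [0->1 ok]
  3: obs=x cand={2,4} pick 4 [1->4 ok]
  4: obs=x cand={2,4} pick 4 [4->4 ok]
  5: obs=y cand={0,1,3} pick 0 [4->0 ok]
  6: obs=y cand={0,1,3} pick 3 [0->3 ok]
  7: obs=y cand={0,1,3} pick 1 [3->1 ok]
  8: obs=x cand={2,4} pick 2 [1->2 ok]
  9: obs=y cand={0,1,3} pick 0 [2->0 ok]
  10: obs=y cand={0,1,3} pick 1 [0->1 ok]
  11: obs=x cand={2,4} pick 2 [1->2 ok]
  12: obs=x cand={2,4} pick 2 [2->2 ok]
  13: obs=x cand={2,4} pick 2 [2->2 ok]
  14: obs=x cand={2,4} pick 2 [2->2 ok]
  15: obs=x cand={2,4} pick 2 [2->2 ok]
  16: obs=x cand={2,4} pick 4 [2->4 ok]
  17: obs=x cand={2,4} pick 4 [4->4 ok]
  18: obs=x cand={2,4} pick 4 [4->4 ok]

0,0,1,4,4,0,3,1,2,0,1,2,2,2,2,2,4,4,4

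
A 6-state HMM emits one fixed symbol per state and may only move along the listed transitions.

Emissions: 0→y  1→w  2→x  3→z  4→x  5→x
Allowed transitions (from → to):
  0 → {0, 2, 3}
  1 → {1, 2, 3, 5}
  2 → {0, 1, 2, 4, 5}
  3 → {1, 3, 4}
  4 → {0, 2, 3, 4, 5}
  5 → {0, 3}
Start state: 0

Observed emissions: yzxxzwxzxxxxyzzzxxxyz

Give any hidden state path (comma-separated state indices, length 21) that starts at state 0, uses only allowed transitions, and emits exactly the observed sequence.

0,3,4,5,3,1,5,3,4,2,4,4,0,3,3,3,4,4,4,0,3

  0: obs=y cand={0} pick 0 [start]
  1: obs=z cand={3} pick 3 [0->3 ok]
  2: obs=x cand={2,4,5} pick 4 [3->4 ok]
  3: obs=x cand={2,4,5} pick 5 [4->5 ok]
  4: obs=z cand={3} pick 3 [5->3 ok]
  5: obs=w cand={1} pick 1 [3->1 ok]
  6: obs=x cand={2,4,5} pick 5 [1->5 ok]
  7: obs=z cand={3} pick 3 [5->3 ok]
  8: obs=x cand={2,4,5} pick 4 [3->4 ok]
  9: obs=x cand={2,4,5} pick 2 [4->2 ok]
  10: obs=x cand={2,4,5} pick 4 [2->4 ok]
  11: obs=x cand={2,4,5} pick 4 [4->4 ok]
  12: obs=y cand={0} pick 0 [4->0 ok]
  13: obs=z cand={3} pick 3 [0->3 ok]
  14: obs=z cand={3} pick 3 [3->3 ok]
  15: obs=z cand={3} pick 3 [3->3 ok]
  16: obs=x cand={2,4,5} pick 4 [3->4 ok]
  17: obs=x cand={2,4,5} pick 4 [4->4 ok]
  18: obs=x cand={2,4,5} pick 4 [4->4 ok]
  19: obs=y cand={0} pick 0 [4->0 ok]
  20: obs=z cand={3} pick 3 [0->3 ok]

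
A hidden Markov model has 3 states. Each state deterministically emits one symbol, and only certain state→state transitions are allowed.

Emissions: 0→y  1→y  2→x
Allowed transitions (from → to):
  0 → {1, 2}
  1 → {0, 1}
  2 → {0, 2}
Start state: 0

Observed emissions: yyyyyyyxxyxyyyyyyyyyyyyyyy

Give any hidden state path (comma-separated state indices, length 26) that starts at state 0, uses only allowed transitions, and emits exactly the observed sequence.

  pos 0: y in {0,1}, choose 0; start
  pos 1: y in {0,1}, choose 1; 0->1 ok
  pos 2: y in {0,1}, choose 0; 1->0 ok
  pos 3: y in {0,1}, choose 1; 0->1 ok
  pos 4: y in {0,1}, choose 0; 1->0 ok
  pos 5: y in {0,1}, choose 1; 0->1 ok
  pos 6: y in {0,1}, choose 0; 1->0 ok
  pos 7: x in {2}, choose 2; 0->2 ok
  pos 8: x in {2}, choose 2; 2->2 ok
  pos 9: y in {0,1}, choose 0; 2->0 ok
  pos 10: x in {2}, choose 2; 0->2 ok
  pos 11: y in {0,1}, choose 0; 2->0 ok
  pos 12: y in {0,1}, choose 1; 0->1 ok
  pos 13: y in {0,1}, choose 0; 1->0 ok
  pos 14: y in {0,1}, choose 1; 0->1 ok
  pos 15: y in {0,1}, choose 1; 1->1 ok
  pos 16: y in {0,1}, choose 0; 1->0 ok
  pos 17: y in {0,1}, choose 1; 0->1 ok
  pos 18: y in {0,1}, choose 1; 1->1 ok
  pos 19: y in {0,1}, choose 1; 1->1 ok
  pos 20: y in {0,1}, choose 1; 1->1 ok
  pos 21: y in {0,1}, choose 0; 1->0 ok
  pos 22: y in {0,1}, choose 1; 0->1 ok
  pos 23: y in {0,1}, choose 1; 1->1 ok
  pos 24: y in {0,1}, choose 0; 1->0 ok
  pos 25: y in {0,1}, choose 1; 0->1 ok

0,1,0,1,0,1,0,2,2,0,2,0,1,0,1,1,0,1,1,1,1,0,1,1,0,1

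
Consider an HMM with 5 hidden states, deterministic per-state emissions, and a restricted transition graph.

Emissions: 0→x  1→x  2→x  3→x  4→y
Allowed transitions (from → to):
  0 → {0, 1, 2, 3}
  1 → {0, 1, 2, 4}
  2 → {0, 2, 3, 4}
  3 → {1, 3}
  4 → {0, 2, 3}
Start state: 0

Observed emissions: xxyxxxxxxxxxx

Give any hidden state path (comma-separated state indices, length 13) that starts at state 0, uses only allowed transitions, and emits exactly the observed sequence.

0,1,4,3,1,0,2,2,3,3,3,3,1

  t0 'x' -> {0,1,2,3}, take 0 (start)
  t1 'x' -> {0,1,2,3}, take 1 (0->1 ok)
  t2 'y' -> {4}, take 4 (1->4 ok)
  t3 'x' -> {0,1,2,3}, take 3 (4->3 ok)
  t4 'x' -> {0,1,2,3}, take 1 (3->1 ok)
  t5 'x' -> {0,1,2,3}, take 0 (1->0 ok)
  t6 'x' -> {0,1,2,3}, take 2 (0->2 ok)
  t7 'x' -> {0,1,2,3}, take 2 (2->2 ok)
  t8 'x' -> {0,1,2,3}, take 3 (2->3 ok)
  t9 'x' -> {0,1,2,3}, take 3 (3->3 ok)
  t10 'x' -> {0,1,2,3}, take 3 (3->3 ok)
  t11 'x' -> {0,1,2,3}, take 3 (3->3 ok)
  t12 'x' -> {0,1,2,3}, take 1 (3->1 ok)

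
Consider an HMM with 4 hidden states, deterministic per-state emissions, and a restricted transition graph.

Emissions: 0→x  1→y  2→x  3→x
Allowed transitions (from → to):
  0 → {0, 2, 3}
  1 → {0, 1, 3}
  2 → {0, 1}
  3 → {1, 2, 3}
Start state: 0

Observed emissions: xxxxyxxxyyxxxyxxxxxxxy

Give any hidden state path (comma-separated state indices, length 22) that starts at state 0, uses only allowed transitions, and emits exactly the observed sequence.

0,0,0,3,1,0,3,2,1,1,0,0,3,1,0,0,0,0,3,3,2,1

  pos 0: x in {0,2,3}, choose 0; start
  pos 1: x in {0,2,3}, choose 0; 0->0 ok
  pos 2: x in {0,2,3}, choose 0; 0->0 ok
  pos 3: x in {0,2,3}, choose 3; 0->3 ok
  pos 4: y in {1}, choose 1; 3->1 ok
  pos 5: x in {0,2,3}, choose 0; 1->0 ok
  pos 6: x in {0,2,3}, choose 3; 0->3 ok
  pos 7: x in {0,2,3}, choose 2; 3->2 ok
  pos 8: y in {1}, choose 1; 2->1 ok
  pos 9: y in {1}, choose 1; 1->1 ok
  pos 10: x in {0,2,3}, choose 0; 1->0 ok
  pos 11: x in {0,2,3}, choose 0; 0->0 ok
  pos 12: x in {0,2,3}, choose 3; 0->3 ok
  pos 13: y in {1}, choose 1; 3->1 ok
  pos 14: x in {0,2,3}, choose 0; 1->0 ok
  pos 15: x in {0,2,3}, choose 0; 0->0 ok
  pos 16: x in {0,2,3}, choose 0; 0->0 ok
  pos 17: x in {0,2,3}, choose 0; 0->0 ok
  pos 18: x in {0,2,3}, choose 3; 0->3 ok
  pos 19: x in {0,2,3}, choose 3; 3->3 ok
  pos 20: x in {0,2,3}, choose 2; 3->2 ok
  pos 21: y in {1}, choose 1; 2->1 ok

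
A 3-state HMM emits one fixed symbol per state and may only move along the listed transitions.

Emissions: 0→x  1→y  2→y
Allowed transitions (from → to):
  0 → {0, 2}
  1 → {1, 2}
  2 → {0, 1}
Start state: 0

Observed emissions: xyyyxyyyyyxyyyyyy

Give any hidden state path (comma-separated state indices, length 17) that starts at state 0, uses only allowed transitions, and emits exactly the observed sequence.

0,2,1,2,0,2,1,2,1,2,0,2,1,1,2,1,2

  [0] x  {0}  => 0  start
  [1] y  {1,2}  => 2  0->2 ok
  [2] y  {1,2}  => 1  2->1 ok
  [3] y  {1,2}  => 2  1->2 ok
  [4] x  {0}  => 0  2->0 ok
  [5] y  {1,2}  => 2  0->2 ok
  [6] y  {1,2}  => 1  2->1 ok
  [7] y  {1,2}  => 2  1->2 ok
  [8] y  {1,2}  => 1  2->1 ok
  [9] y  {1,2}  => 2  1->2 ok
  [10] x  {0}  => 0  2->0 ok
  [11] y  {1,2}  => 2  0->2 ok
  [12] y  {1,2}  => 1  2->1 ok
  [13] y  {1,2}  => 1  1->1 ok
  [14] y  {1,2}  => 2  1->2 ok
  [15] y  {1,2}  => 1  2->1 ok
  [16] y  {1,2}  => 2  1->2 ok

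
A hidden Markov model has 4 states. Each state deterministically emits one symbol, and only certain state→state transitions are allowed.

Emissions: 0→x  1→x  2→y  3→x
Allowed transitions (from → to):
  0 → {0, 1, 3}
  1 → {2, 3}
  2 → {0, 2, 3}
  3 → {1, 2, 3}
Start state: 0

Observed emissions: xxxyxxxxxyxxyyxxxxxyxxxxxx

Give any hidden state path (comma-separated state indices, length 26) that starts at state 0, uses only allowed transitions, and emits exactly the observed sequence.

0,3,3,2,0,1,3,1,3,2,3,1,2,2,0,0,0,1,3,2,0,0,1,3,3,3

  pos 0: x in {0,1,3}, choose 0; start
  pos 1: x in {0,1,3}, choose 3; 0->3 ok
  pos 2: x in {0,1,3}, choose 3; 3->3 ok
  pos 3: y in {2}, choose 2; 3->2 ok
  pos 4: x in {0,1,3}, choose 0; 2->0 ok
  pos 5: x in {0,1,3}, choose 1; 0->1 ok
  pos 6: x in {0,1,3}, choose 3; 1->3 ok
  pos 7: x in {0,1,3}, choose 1; 3->1 ok
  pos 8: x in {0,1,3}, choose 3; 1->3 ok
  pos 9: y in {2}, choose 2; 3->2 ok
  pos 10: x in {0,1,3}, choose 3; 2->3 ok
  pos 11: x in {0,1,3}, choose 1; 3->1 ok
  pos 12: y in {2}, choose 2; 1->2 ok
  pos 13: y in {2}, choose 2; 2->2 ok
  pos 14: x in {0,1,3}, choose 0; 2->0 ok
  pos 15: x in {0,1,3}, choose 0; 0->0 ok
  pos 16: x in {0,1,3}, choose 0; 0->0 ok
  pos 17: x in {0,1,3}, choose 1; 0->1 ok
  pos 18: x in {0,1,3}, choose 3; 1->3 ok
  pos 19: y in {2}, choose 2; 3->2 ok
  pos 20: x in {0,1,3}, choose 0; 2->0 ok
  pos 21: x in {0,1,3}, choose 0; 0->0 ok
  pos 22: x in {0,1,3}, choose 1; 0->1 ok
  pos 23: x in {0,1,3}, choose 3; 1->3 ok
  pos 24: x in {0,1,3}, choose 3; 3->3 ok
  pos 25: x in {0,1,3}, choose 3; 3->3 ok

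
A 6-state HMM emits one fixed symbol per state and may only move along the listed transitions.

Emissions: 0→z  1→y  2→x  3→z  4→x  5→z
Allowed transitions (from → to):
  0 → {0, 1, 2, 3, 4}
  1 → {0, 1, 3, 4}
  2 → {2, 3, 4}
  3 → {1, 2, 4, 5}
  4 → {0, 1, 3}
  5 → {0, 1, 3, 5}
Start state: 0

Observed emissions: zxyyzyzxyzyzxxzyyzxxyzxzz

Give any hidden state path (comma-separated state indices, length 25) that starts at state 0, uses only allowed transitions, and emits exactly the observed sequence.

  pos 0: z in {0,3,5}, choose 0; start
  pos 1: x in {2,4}, choose 4; 0->4 ok
  pos 2: y in {1}, choose 1; 4->1 ok
  pos 3: y in {1}, choose 1; 1->1 ok
  pos 4: z in {0,3,5}, choose 3; 1->3 ok
  pos 5: y in {1}, choose 1; 3->1 ok
  pos 6: z in {0,3,5}, choose 0; 1->0 ok
  pos 7: x in {2,4}, choose 4; 0->4 ok
  pos 8: y in {1}, choose 1; 4->1 ok
  pos 9: z in {0,3,5}, choose 3; 1->3 ok
  pos 10: y in {1}, choose 1; 3->1 ok
  pos 11: z in {0,3,5}, choose 3; 1->3 ok
  pos 12: x in {2,4}, choose 2; 3->2 ok
  pos 13: x in {2,4}, choose 4; 2->4 ok
  pos 14: z in {0,3,5}, choose 0; 4->0 ok
  pos 15: y in {1}, choose 1; 0->1 ok
  pos 16: y in {1}, choose 1; 1->1 ok
  pos 17: z in {0,3,5}, choose 3; 1->3 ok
  pos 18: x in {2,4}, choose 2; 3->2 ok
  pos 19: x in {2,4}, choose 4; 2->4 ok
  pos 20: y in {1}, choose 1; 4->1 ok
  pos 21: z in {0,3,5}, choose 3; 1->3 ok
  pos 22: x in {2,4}, choose 2; 3->2 ok
  pos 23: z in {0,3,5}, choose 3; 2->3 ok
  pos 24: z in {0,3,5}, choose 5; 3->5 ok

0,4,1,1,3,1,0,4,1,3,1,3,2,4,0,1,1,3,2,4,1,3,2,3,5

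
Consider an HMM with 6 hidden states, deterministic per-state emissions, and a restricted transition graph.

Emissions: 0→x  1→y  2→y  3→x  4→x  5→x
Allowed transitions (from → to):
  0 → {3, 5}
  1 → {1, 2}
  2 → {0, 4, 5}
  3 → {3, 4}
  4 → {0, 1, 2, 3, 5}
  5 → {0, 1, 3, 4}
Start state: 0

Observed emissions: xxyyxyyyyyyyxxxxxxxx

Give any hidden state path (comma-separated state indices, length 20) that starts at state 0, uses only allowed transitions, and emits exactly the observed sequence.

  [0] x  {0,3,4,5}  => 0  start
  [1] x  {0,3,4,5}  => 5  0->5 ok
  [2] y  {1,2}  => 1  5->1 ok
  [3] y  {1,2}  => 2  1->2 ok
  [4] x  {0,3,4,5}  => 5  2->5 ok
  [5] y  {1,2}  => 1  5->1 ok
  [6] y  {1,2}  => 1  1->1 ok
  [7] y  {1,2}  => 1  1->1 ok
  [8] y  {1,2}  => 1  1->1 ok
  [9] y  {1,2}  => 1  1->1 ok
  [10] y  {1,2}  => 1  1->1 ok
  [11] y  {1,2}  => 2  1->2 ok
  [12] x  {0,3,4,5}  => 5  2->5 ok
  [13] x  {0,3,4,5}  => 0  5->0 ok
  [14] x  {0,3,4,5}  => 5  0->5 ok
  [15] x  {0,3,4,5}  => 4  5->4 ok
  [16] x  {0,3,4,5}  => 3  4->3 ok
  [17] x  {0,3,4,5}  => 4  3->4 ok
  [18] x  {0,3,4,5}  => 0  4->0 ok
  [19] x  {0,3,4,5}  => 3  0->3 ok

0,5,1,2,5,1,1,1,1,1,1,2,5,0,5,4,3,4,0,3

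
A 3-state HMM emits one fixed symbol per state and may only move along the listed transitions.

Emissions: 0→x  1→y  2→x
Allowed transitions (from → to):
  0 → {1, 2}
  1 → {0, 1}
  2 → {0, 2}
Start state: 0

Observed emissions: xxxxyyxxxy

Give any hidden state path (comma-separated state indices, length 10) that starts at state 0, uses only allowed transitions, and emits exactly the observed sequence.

0,2,2,0,1,1,0,2,0,1

  [0] x  {0,2}  => 0  start
  [1] x  {0,2}  => 2  0->2 ok
  [2] x  {0,2}  => 2  2->2 ok
  [3] x  {0,2}  => 0  2->0 ok
  [4] y  {1}  => 1  0->1 ok
  [5] y  {1}  => 1  1->1 ok
  [6] x  {0,2}  => 0  1->0 ok
  [7] x  {0,2}  => 2  0->2 ok
  [8] x  {0,2}  => 0  2->0 ok
  [9] y  {1}  => 1  0->1 ok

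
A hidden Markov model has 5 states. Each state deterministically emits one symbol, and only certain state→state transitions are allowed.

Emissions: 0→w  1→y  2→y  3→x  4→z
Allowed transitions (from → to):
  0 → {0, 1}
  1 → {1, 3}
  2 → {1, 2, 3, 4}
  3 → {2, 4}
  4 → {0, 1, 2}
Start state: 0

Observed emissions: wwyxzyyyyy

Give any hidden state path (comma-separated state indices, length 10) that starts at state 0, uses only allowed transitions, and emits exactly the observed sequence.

  t0 'w' -> {0}, take 0 (start)
  t1 'w' -> {0}, take 0 (0->0 ok)
  t2 'y' -> {1,2}, take 1 (0->1 ok)
  t3 'x' -> {3}, take 3 (1->3 ok)
  t4 'z' -> {4}, take 4 (3->4 ok)
  t5 'y' -> {1,2}, take 2 (4->2 ok)
  t6 'y' -> {1,2}, take 2 (2->2 ok)
  t7 'y' -> {1,2}, take 2 (2->2 ok)
  t8 'y' -> {1,2}, take 2 (2->2 ok)
  t9 'y' -> {1,2}, take 2 (2->2 ok)

0,0,1,3,4,2,2,2,2,2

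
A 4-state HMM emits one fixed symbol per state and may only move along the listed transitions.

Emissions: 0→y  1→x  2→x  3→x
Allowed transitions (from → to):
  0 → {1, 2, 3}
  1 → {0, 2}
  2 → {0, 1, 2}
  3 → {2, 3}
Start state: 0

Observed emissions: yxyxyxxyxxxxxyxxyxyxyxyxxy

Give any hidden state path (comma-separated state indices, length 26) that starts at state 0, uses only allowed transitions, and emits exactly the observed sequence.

  0: obs=y cand={0} pick 0 [start]
  1: obs=x cand={1,2,3} pick 1 [0->1 ok]
  2: obs=y cand={0} pick 0 [1->0 ok]
  3: obs=x cand={1,2,3} pick 1 [0->1 ok]
  4: obs=y cand={0} pick 0 [1->0 ok]
  5: obs=x cand={1,2,3} pick 1 [0->1 ok]
  6: obs=x cand={1,2,3} pick 2 [1->2 ok]
  7: obs=y cand={0} pick 0 [2->0 ok]
  8: obs=x cand={1,2,3} pick 2 [0->2 ok]
  9: obs=x cand={1,2,3} pick 1 [2->1 ok]
  10: obs=x cand={1,2,3} pick 2 [1->2 ok]
  11: obs=x cand={1,2,3} pick 2 [2->2 ok]
  12: obs=x cand={1,2,3} pick 1 [2->1 ok]
  13: obs=y cand={0} pick 0 [1->0 ok]
  14: obs=x cand={1,2,3} pick 2 [0->2 ok]
  15: obs=x cand={1,2,3} pick 1 [2->1 ok]
  16: obs=y cand={0} pick 0 [1->0 ok]
  17: obs=x cand={1,2,3} pick 1 [0->1 ok]
  18: obs=y cand={0} pick 0 [1->0 ok]
  19: obs=x cand={1,2,3} pick 2 [0->2 ok]
  20: obs=y cand={0} pick 0 [2->0 ok]
  21: obs=x cand={1,2,3} pick 1 [0->1 ok]
  22: obs=y cand={0} pick 0 [1->0 ok]
  23: obs=x cand={1,2,3} pick 3 [0->3 ok]
  24: obs=x cand={1,2,3} pick 2 [3->2 ok]
  25: obs=y cand={0} pick 0 [2->0 ok]

0,1,0,1,0,1,2,0,2,1,2,2,1,0,2,1,0,1,0,2,0,1,0,3,2,0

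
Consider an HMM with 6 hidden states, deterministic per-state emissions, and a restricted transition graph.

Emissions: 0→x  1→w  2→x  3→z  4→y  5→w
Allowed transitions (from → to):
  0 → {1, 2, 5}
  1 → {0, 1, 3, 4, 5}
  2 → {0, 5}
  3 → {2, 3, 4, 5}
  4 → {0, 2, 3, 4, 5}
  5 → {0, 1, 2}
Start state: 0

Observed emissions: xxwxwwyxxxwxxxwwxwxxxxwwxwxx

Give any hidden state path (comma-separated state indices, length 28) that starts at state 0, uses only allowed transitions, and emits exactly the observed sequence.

0,2,5,0,1,1,4,2,0,2,5,0,2,0,1,1,0,1,0,2,0,2,5,1,0,1,0,2

  t0 'x' -> {0,2}, take 0 (start)
  t1 'x' -> {0,2}, take 2 (0->2 ok)
  t2 'w' -> {1,5}, take 5 (2->5 ok)
  t3 'x' -> {0,2}, take 0 (5->0 ok)
  t4 'w' -> {1,5}, take 1 (0->1 ok)
  t5 'w' -> {1,5}, take 1 (1->1 ok)
  t6 'y' -> {4}, take 4 (1->4 ok)
  t7 'x' -> {0,2}, take 2 (4->2 ok)
  t8 'x' -> {0,2}, take 0 (2->0 ok)
  t9 'x' -> {0,2}, take 2 (0->2 ok)
  t10 'w' -> {1,5}, take 5 (2->5 ok)
  t11 'x' -> {0,2}, take 0 (5->0 ok)
  t12 'x' -> {0,2}, take 2 (0->2 ok)
  t13 'x' -> {0,2}, take 0 (2->0 ok)
  t14 'w' -> {1,5}, take 1 (0->1 ok)
  t15 'w' -> {1,5}, take 1 (1->1 ok)
  t16 'x' -> {0,2}, take 0 (1->0 ok)
  t17 'w' -> {1,5}, take 1 (0->1 ok)
  t18 'x' -> {0,2}, take 0 (1->0 ok)
  t19 'x' -> {0,2}, take 2 (0->2 ok)
  t20 'x' -> {0,2}, take 0 (2->0 ok)
  t21 'x' -> {0,2}, take 2 (0->2 ok)
  t22 'w' -> {1,5}, take 5 (2->5 ok)
  t23 'w' -> {1,5}, take 1 (5->1 ok)
  t24 'x' -> {0,2}, take 0 (1->0 ok)
  t25 'w' -> {1,5}, take 1 (0->1 ok)
  t26 'x' -> {0,2}, take 0 (1->0 ok)
  t27 'x' -> {0,2}, take 2 (0->2 ok)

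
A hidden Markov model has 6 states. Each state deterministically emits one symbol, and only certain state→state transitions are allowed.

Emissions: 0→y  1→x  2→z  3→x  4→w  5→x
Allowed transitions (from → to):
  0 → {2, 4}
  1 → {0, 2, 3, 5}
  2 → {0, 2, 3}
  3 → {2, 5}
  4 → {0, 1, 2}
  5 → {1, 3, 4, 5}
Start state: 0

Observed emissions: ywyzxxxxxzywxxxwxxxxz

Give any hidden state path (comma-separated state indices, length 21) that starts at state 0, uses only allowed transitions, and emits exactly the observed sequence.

0,4,0,2,3,5,5,5,3,2,0,4,1,5,5,4,1,3,5,3,2

  pos 0: y in {0}, choose 0; start
  pos 1: w in {4}, choose 4; 0->4 ok
  pos 2: y in {0}, choose 0; 4->0 ok
  pos 3: z in {2}, choose 2; 0->2 ok
  pos 4: x in {1,3,5}, choose 3; 2->3 ok
  pos 5: x in {1,3,5}, choose 5; 3->5 ok
  pos 6: x in {1,3,5}, choose 5; 5->5 ok
  pos 7: x in {1,3,5}, choose 5; 5->5 ok
  pos 8: x in {1,3,5}, choose 3; 5->3 ok
  pos 9: z in {2}, choose 2; 3->2 ok
  pos 10: y in {0}, choose 0; 2->0 ok
  pos 11: w in {4}, choose 4; 0->4 ok
  pos 12: x in {1,3,5}, choose 1; 4->1 ok
  pos 13: x in {1,3,5}, choose 5; 1->5 ok
  pos 14: x in {1,3,5}, choose 5; 5->5 ok
  pos 15: w in {4}, choose 4; 5->4 ok
  pos 16: x in {1,3,5}, choose 1; 4->1 ok
  pos 17: x in {1,3,5}, choose 3; 1->3 ok
  pos 18: x in {1,3,5}, choose 5; 3->5 ok
  pos 19: x in {1,3,5}, choose 3; 5->3 ok
  pos 20: z in {2}, choose 2; 3->2 ok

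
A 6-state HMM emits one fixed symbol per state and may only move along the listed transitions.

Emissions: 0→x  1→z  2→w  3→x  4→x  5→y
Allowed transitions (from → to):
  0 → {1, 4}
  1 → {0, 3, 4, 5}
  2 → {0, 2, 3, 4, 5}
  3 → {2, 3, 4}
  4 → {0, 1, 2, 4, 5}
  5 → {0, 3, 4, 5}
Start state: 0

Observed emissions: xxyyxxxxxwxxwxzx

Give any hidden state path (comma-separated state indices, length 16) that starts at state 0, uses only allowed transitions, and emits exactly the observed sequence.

  0: obs=x cand={0,3,4} pick 0 [start]
  1: obs=x cand={0,3,4} pick 4 [0->4 ok]
  2: obs=y cand={5} pick 5 [4->5 ok]
  3: obs=y cand={5} pick 5 [5->5 ok]
  4: obs=x cand={0,3,4} pick 4 [5->4 ok]
  5: obs=x cand={0,3,4} pick 4 [4->4 ok]
  6: obs=x cand={0,3,4} pick 0 [4->0 ok]
  7: obs=x cand={0,3,4} pick 4 [0->4 ok]
  8: obs=x cand={0,3,4} pick 4 [4->4 ok]
  9: obs=w cand={2} pick 2 [4->2 ok]
  10: obs=x cand={0,3,4} pick 3 [2->3 ok]
  11: obs=x cand={0,3,4} pick 3 [3->3 ok]
  12: obs=w cand={2} pick 2 [3->2 ok]
  13: obs=x cand={0,3,4} pick 0 [2->0 ok]
  14: obs=z cand={1} pick 1 [0->1 ok]
  15: obs=x cand={0,3,4} pick 0 [1->0 ok]

0,4,5,5,4,4,0,4,4,2,3,3,2,0,1,0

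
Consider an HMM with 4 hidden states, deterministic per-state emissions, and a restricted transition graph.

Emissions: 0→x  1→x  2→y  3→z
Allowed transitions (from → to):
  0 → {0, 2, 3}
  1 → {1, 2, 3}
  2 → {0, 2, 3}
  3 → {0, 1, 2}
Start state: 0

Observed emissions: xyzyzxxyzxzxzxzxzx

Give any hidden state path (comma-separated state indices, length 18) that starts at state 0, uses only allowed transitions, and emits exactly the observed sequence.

  0: obs=x cand={0,1} pick 0 [start]
  1: obs=y cand={2} pick 2 [0->2 ok]
  2: obs=z cand={3} pick 3 [2->3 ok]
  3: obs=y cand={2} pick 2 [3->2 ok]
  4: obs=z cand={3} pick 3 [2->3 ok]
  5: obs=x cand={0,1} pick 1 [3->1 ok]
  6: obs=x cand={0,1} pick 1 [1->1 ok]
  7: obs=y cand={2} pick 2 [1->2 ok]
  8: obs=z cand={3} pick 3 [2->3 ok]
  9: obs=x cand={0,1} pick 0 [3->0 ok]
  10: obs=z cand={3} pick 3 [0->3 ok]
  11: obs=x cand={0,1} pick 1 [3->1 ok]
  12: obs=z cand={3} pick 3 [1->3 ok]
  13: obs=x cand={0,1} pick 0 [3->0 ok]
  14: obs=z cand={3} pick 3 [0->3 ok]
  15: obs=x cand={0,1} pick 1 [3->1 ok]
  16: obs=z cand={3} pick 3 [1->3 ok]
  17: obs=x cand={0,1} pick 1 [3->1 ok]

0,2,3,2,3,1,1,2,3,0,3,1,3,0,3,1,3,1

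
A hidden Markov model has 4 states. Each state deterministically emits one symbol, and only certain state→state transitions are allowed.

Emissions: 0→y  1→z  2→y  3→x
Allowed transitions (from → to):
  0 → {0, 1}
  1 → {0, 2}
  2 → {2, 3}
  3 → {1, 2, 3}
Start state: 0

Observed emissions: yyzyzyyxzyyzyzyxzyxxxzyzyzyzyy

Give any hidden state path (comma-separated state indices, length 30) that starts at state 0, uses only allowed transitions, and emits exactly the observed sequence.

0,0,1,0,1,2,2,3,1,0,0,1,0,1,2,3,1,2,3,3,3,1,0,1,0,1,0,1,2,2

  0: obs=y cand={0,2} pick 0 [start]
  1: obs=y cand={0,2} pick 0 [0->0 ok]
  2: obs=z cand={1} pick 1 [0->1 ok]
  3: obs=y cand={0,2} pick 0 [1->0 ok]
  4: obs=z cand={1} pick 1 [0->1 ok]
  5: obs=y cand={0,2} pick 2 [1->2 ok]
  6: obs=y cand={0,2} pick 2 [2->2 ok]
  7: obs=x cand={3} pick 3 [2->3 ok]
  8: obs=z cand={1} pick 1 [3->1 ok]
  9: obs=y cand={0,2} pick 0 [1->0 ok]
  10: obs=y cand={0,2} pick 0 [0->0 ok]
  11: obs=z cand={1} pick 1 [0->1 ok]
  12: obs=y cand={0,2} pick 0 [1->0 ok]
  13: obs=z cand={1} pick 1 [0->1 ok]
  14: obs=y cand={0,2} pick 2 [1->2 ok]
  15: obs=x cand={3} pick 3 [2->3 ok]
  16: obs=z cand={1} pick 1 [3->1 ok]
  17: obs=y cand={0,2} pick 2 [1->2 ok]
  18: obs=x cand={3} pick 3 [2->3 ok]
  19: obs=x cand={3} pick 3 [3->3 ok]
  20: obs=x cand={3} pick 3 [3->3 ok]
  21: obs=z cand={1} pick 1 [3->1 ok]
  22: obs=y cand={0,2} pick 0 [1->0 ok]
  23: obs=z cand={1} pick 1 [0->1 ok]
  24: obs=y cand={0,2} pick 0 [1->0 ok]
  25: obs=z cand={1} pick 1 [0->1 ok]
  26: obs=y cand={0,2} pick 0 [1->0 ok]
  27: obs=z cand={1} pick 1 [0->1 ok]
  28: obs=y cand={0,2} pick 2 [1->2 ok]
  29: obs=y cand={0,2} pick 2 [2->2 ok]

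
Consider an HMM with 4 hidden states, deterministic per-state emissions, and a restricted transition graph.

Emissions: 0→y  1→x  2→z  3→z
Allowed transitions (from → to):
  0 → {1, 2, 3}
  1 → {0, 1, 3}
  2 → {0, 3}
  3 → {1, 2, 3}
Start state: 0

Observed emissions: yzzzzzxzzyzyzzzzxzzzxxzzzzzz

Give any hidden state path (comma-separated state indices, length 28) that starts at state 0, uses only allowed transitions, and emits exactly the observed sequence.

0,2,3,3,2,3,1,3,2,0,2,0,2,3,3,3,1,3,2,3,1,1,3,2,3,3,2,3

  0: obs=y cand={0} pick 0 [start]
  1: obs=z cand={2,3} pick 2 [0->2 ok]
  2: obs=z cand={2,3} pick 3 [2->3 ok]
  3: obs=z cand={2,3} pick 3 [3->3 ok]
  4: obs=z cand={2,3} pick 2 [3->2 ok]
  5: obs=z cand={2,3} pick 3 [2->3 ok]
  6: obs=x cand={1} pick 1 [3->1 ok]
  7: obs=z cand={2,3} pick 3 [1->3 ok]
  8: obs=z cand={2,3} pick 2 [3->2 ok]
  9: obs=y cand={0} pick 0 [2->0 ok]
  10: obs=z cand={2,3} pick 2 [0->2 ok]
  11: obs=y cand={0} pick 0 [2->0 ok]
  12: obs=z cand={2,3} pick 2 [0->2 ok]
  13: obs=z cand={2,3} pick 3 [2->3 ok]
  14: obs=z cand={2,3} pick 3 [3->3 ok]
  15: obs=z cand={2,3} pick 3 [3->3 ok]
  16: obs=x cand={1} pick 1 [3->1 ok]
  17: obs=z cand={2,3} pick 3 [1->3 ok]
  18: obs=z cand={2,3} pick 2 [3->2 ok]
  19: obs=z cand={2,3} pick 3 [2->3 ok]
  20: obs=x cand={1} pick 1 [3->1 ok]
  21: obs=x cand={1} pick 1 [1->1 ok]
  22: obs=z cand={2,3} pick 3 [1->3 ok]
  23: obs=z cand={2,3} pick 2 [3->2 ok]
  24: obs=z cand={2,3} pick 3 [2->3 ok]
  25: obs=z cand={2,3} pick 3 [3->3 ok]
  26: obs=z cand={2,3} pick 2 [3->2 ok]
  27: obs=z cand={2,3} pick 3 [2->3 ok]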